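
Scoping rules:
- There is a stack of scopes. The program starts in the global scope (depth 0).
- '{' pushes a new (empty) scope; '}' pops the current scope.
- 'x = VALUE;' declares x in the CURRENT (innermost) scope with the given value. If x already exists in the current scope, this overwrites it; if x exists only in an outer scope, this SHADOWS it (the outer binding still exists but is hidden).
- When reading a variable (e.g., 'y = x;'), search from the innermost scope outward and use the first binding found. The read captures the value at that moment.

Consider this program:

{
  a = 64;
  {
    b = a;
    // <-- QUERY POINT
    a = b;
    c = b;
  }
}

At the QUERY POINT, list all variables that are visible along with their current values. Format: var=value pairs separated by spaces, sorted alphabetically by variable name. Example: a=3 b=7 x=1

Answer: a=64 b=64

Derivation:
Step 1: enter scope (depth=1)
Step 2: declare a=64 at depth 1
Step 3: enter scope (depth=2)
Step 4: declare b=(read a)=64 at depth 2
Visible at query point: a=64 b=64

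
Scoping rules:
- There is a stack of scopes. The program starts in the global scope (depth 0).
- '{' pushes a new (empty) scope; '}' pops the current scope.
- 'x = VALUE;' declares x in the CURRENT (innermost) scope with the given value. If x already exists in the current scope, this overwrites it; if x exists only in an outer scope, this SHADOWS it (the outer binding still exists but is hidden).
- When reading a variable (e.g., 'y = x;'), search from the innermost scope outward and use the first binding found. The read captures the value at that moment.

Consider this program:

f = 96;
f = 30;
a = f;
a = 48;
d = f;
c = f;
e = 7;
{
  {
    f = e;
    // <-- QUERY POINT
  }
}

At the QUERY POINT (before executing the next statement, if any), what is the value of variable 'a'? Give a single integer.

Step 1: declare f=96 at depth 0
Step 2: declare f=30 at depth 0
Step 3: declare a=(read f)=30 at depth 0
Step 4: declare a=48 at depth 0
Step 5: declare d=(read f)=30 at depth 0
Step 6: declare c=(read f)=30 at depth 0
Step 7: declare e=7 at depth 0
Step 8: enter scope (depth=1)
Step 9: enter scope (depth=2)
Step 10: declare f=(read e)=7 at depth 2
Visible at query point: a=48 c=30 d=30 e=7 f=7

Answer: 48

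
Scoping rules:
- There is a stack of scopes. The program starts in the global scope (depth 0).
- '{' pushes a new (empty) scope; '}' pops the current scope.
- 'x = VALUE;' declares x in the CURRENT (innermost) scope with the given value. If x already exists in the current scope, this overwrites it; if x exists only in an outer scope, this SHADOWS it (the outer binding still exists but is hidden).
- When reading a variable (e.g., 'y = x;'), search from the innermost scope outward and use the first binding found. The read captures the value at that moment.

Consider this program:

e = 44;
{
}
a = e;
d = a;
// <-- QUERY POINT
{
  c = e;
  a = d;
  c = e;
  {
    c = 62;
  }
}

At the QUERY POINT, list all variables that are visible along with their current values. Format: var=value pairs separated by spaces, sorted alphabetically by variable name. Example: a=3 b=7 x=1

Answer: a=44 d=44 e=44

Derivation:
Step 1: declare e=44 at depth 0
Step 2: enter scope (depth=1)
Step 3: exit scope (depth=0)
Step 4: declare a=(read e)=44 at depth 0
Step 5: declare d=(read a)=44 at depth 0
Visible at query point: a=44 d=44 e=44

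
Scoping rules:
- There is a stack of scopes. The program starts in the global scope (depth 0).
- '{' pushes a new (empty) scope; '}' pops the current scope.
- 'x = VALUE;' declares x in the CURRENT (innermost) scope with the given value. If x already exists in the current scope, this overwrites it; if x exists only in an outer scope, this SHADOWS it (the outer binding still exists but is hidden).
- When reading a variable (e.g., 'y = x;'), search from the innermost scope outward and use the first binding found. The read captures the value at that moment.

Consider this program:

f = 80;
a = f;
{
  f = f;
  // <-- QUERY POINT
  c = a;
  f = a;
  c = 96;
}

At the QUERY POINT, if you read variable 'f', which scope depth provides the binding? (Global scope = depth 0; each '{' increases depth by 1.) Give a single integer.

Answer: 1

Derivation:
Step 1: declare f=80 at depth 0
Step 2: declare a=(read f)=80 at depth 0
Step 3: enter scope (depth=1)
Step 4: declare f=(read f)=80 at depth 1
Visible at query point: a=80 f=80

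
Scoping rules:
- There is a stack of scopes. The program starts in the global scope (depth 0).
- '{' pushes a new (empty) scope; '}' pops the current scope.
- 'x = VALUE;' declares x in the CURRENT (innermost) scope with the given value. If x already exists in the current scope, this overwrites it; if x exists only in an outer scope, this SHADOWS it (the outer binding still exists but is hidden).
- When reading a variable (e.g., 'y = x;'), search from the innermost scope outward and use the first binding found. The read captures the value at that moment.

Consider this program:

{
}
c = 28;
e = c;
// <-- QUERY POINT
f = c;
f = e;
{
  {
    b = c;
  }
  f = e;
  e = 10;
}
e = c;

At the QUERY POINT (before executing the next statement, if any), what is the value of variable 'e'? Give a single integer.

Answer: 28

Derivation:
Step 1: enter scope (depth=1)
Step 2: exit scope (depth=0)
Step 3: declare c=28 at depth 0
Step 4: declare e=(read c)=28 at depth 0
Visible at query point: c=28 e=28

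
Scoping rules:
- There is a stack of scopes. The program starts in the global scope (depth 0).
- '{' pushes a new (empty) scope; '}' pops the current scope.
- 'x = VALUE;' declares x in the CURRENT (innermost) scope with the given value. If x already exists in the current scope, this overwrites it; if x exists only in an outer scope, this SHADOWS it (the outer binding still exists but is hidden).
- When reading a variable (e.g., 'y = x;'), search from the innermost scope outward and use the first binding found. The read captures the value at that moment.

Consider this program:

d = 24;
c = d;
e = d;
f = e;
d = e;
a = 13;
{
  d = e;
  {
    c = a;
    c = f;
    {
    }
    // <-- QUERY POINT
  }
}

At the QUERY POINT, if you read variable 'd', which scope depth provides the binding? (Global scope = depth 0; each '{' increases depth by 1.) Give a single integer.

Answer: 1

Derivation:
Step 1: declare d=24 at depth 0
Step 2: declare c=(read d)=24 at depth 0
Step 3: declare e=(read d)=24 at depth 0
Step 4: declare f=(read e)=24 at depth 0
Step 5: declare d=(read e)=24 at depth 0
Step 6: declare a=13 at depth 0
Step 7: enter scope (depth=1)
Step 8: declare d=(read e)=24 at depth 1
Step 9: enter scope (depth=2)
Step 10: declare c=(read a)=13 at depth 2
Step 11: declare c=(read f)=24 at depth 2
Step 12: enter scope (depth=3)
Step 13: exit scope (depth=2)
Visible at query point: a=13 c=24 d=24 e=24 f=24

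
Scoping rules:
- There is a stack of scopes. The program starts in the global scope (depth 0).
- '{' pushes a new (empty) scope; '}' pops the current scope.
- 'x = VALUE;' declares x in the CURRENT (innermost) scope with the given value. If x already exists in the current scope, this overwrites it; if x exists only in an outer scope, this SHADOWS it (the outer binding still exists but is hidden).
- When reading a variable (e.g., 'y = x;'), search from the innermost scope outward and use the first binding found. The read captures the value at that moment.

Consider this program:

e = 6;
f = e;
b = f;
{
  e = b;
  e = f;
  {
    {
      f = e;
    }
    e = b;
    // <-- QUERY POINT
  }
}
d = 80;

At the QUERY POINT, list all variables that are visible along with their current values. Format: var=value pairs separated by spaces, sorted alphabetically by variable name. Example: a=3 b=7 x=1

Answer: b=6 e=6 f=6

Derivation:
Step 1: declare e=6 at depth 0
Step 2: declare f=(read e)=6 at depth 0
Step 3: declare b=(read f)=6 at depth 0
Step 4: enter scope (depth=1)
Step 5: declare e=(read b)=6 at depth 1
Step 6: declare e=(read f)=6 at depth 1
Step 7: enter scope (depth=2)
Step 8: enter scope (depth=3)
Step 9: declare f=(read e)=6 at depth 3
Step 10: exit scope (depth=2)
Step 11: declare e=(read b)=6 at depth 2
Visible at query point: b=6 e=6 f=6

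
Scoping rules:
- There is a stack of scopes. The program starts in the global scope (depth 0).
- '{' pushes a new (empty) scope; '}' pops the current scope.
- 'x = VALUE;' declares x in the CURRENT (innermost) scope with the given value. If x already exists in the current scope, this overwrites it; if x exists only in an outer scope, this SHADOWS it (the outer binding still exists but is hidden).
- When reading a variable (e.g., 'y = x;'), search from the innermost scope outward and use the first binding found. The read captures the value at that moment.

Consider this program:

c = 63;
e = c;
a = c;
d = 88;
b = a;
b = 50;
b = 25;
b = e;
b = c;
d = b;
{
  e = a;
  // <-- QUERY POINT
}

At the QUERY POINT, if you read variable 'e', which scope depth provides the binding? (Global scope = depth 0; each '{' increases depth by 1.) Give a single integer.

Answer: 1

Derivation:
Step 1: declare c=63 at depth 0
Step 2: declare e=(read c)=63 at depth 0
Step 3: declare a=(read c)=63 at depth 0
Step 4: declare d=88 at depth 0
Step 5: declare b=(read a)=63 at depth 0
Step 6: declare b=50 at depth 0
Step 7: declare b=25 at depth 0
Step 8: declare b=(read e)=63 at depth 0
Step 9: declare b=(read c)=63 at depth 0
Step 10: declare d=(read b)=63 at depth 0
Step 11: enter scope (depth=1)
Step 12: declare e=(read a)=63 at depth 1
Visible at query point: a=63 b=63 c=63 d=63 e=63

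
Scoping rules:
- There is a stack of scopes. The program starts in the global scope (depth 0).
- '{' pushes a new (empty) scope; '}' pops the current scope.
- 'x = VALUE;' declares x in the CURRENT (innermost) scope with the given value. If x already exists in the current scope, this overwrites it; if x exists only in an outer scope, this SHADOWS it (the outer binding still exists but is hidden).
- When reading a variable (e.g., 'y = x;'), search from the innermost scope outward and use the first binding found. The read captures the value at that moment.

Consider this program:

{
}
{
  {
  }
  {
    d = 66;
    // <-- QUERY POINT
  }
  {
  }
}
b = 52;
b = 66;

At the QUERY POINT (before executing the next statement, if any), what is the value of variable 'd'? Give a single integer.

Step 1: enter scope (depth=1)
Step 2: exit scope (depth=0)
Step 3: enter scope (depth=1)
Step 4: enter scope (depth=2)
Step 5: exit scope (depth=1)
Step 6: enter scope (depth=2)
Step 7: declare d=66 at depth 2
Visible at query point: d=66

Answer: 66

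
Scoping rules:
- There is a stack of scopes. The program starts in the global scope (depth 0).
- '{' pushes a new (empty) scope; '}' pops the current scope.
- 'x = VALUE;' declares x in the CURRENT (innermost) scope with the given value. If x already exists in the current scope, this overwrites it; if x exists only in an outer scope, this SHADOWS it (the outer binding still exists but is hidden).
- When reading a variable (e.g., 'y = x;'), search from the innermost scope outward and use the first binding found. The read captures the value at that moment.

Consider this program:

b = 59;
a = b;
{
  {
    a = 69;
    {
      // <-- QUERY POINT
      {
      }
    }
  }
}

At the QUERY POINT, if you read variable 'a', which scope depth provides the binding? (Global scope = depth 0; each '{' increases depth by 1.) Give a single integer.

Answer: 2

Derivation:
Step 1: declare b=59 at depth 0
Step 2: declare a=(read b)=59 at depth 0
Step 3: enter scope (depth=1)
Step 4: enter scope (depth=2)
Step 5: declare a=69 at depth 2
Step 6: enter scope (depth=3)
Visible at query point: a=69 b=59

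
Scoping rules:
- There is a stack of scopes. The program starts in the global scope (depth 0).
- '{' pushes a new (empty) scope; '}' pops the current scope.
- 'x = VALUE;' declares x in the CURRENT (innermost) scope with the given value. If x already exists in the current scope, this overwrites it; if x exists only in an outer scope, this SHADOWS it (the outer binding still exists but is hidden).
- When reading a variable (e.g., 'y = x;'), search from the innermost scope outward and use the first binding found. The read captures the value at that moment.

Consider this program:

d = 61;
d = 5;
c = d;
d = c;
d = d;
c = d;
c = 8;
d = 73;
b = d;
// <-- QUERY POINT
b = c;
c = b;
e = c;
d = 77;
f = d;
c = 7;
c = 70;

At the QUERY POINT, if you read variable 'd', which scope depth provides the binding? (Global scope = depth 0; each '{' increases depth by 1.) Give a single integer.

Answer: 0

Derivation:
Step 1: declare d=61 at depth 0
Step 2: declare d=5 at depth 0
Step 3: declare c=(read d)=5 at depth 0
Step 4: declare d=(read c)=5 at depth 0
Step 5: declare d=(read d)=5 at depth 0
Step 6: declare c=(read d)=5 at depth 0
Step 7: declare c=8 at depth 0
Step 8: declare d=73 at depth 0
Step 9: declare b=(read d)=73 at depth 0
Visible at query point: b=73 c=8 d=73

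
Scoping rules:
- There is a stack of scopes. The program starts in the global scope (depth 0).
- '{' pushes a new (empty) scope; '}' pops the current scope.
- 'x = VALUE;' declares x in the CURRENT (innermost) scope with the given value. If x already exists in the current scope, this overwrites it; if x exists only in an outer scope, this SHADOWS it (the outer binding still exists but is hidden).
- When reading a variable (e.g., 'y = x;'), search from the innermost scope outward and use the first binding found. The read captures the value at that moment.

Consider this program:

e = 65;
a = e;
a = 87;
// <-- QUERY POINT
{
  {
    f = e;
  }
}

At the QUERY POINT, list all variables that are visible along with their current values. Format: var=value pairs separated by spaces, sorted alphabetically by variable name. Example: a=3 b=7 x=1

Answer: a=87 e=65

Derivation:
Step 1: declare e=65 at depth 0
Step 2: declare a=(read e)=65 at depth 0
Step 3: declare a=87 at depth 0
Visible at query point: a=87 e=65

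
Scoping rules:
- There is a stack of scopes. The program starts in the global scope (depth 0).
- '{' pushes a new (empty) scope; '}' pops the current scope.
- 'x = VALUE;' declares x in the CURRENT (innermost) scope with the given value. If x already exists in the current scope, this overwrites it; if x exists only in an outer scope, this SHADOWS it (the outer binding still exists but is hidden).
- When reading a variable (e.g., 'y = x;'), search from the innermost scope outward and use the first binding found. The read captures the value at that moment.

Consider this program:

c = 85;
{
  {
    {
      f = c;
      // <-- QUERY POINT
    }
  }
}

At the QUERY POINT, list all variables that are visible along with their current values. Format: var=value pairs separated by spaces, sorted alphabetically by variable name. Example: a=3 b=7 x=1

Step 1: declare c=85 at depth 0
Step 2: enter scope (depth=1)
Step 3: enter scope (depth=2)
Step 4: enter scope (depth=3)
Step 5: declare f=(read c)=85 at depth 3
Visible at query point: c=85 f=85

Answer: c=85 f=85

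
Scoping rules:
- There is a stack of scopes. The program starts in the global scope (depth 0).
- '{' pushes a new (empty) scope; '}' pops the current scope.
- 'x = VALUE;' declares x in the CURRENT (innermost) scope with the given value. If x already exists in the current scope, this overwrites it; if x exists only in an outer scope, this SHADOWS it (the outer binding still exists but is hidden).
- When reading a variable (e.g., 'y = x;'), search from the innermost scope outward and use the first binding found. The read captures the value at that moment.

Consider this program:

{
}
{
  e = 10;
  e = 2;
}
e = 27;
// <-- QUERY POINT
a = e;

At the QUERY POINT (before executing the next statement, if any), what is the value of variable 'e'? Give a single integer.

Step 1: enter scope (depth=1)
Step 2: exit scope (depth=0)
Step 3: enter scope (depth=1)
Step 4: declare e=10 at depth 1
Step 5: declare e=2 at depth 1
Step 6: exit scope (depth=0)
Step 7: declare e=27 at depth 0
Visible at query point: e=27

Answer: 27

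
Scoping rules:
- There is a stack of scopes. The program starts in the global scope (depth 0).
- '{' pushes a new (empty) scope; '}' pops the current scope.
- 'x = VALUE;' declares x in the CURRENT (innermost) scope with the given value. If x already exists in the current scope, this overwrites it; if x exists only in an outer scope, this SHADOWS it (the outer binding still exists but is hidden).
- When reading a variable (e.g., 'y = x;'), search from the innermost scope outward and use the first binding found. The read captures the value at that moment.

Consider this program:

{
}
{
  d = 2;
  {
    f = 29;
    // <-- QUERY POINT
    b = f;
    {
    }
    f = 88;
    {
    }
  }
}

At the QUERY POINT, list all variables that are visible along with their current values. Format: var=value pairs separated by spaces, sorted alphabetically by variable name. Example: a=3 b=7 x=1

Answer: d=2 f=29

Derivation:
Step 1: enter scope (depth=1)
Step 2: exit scope (depth=0)
Step 3: enter scope (depth=1)
Step 4: declare d=2 at depth 1
Step 5: enter scope (depth=2)
Step 6: declare f=29 at depth 2
Visible at query point: d=2 f=29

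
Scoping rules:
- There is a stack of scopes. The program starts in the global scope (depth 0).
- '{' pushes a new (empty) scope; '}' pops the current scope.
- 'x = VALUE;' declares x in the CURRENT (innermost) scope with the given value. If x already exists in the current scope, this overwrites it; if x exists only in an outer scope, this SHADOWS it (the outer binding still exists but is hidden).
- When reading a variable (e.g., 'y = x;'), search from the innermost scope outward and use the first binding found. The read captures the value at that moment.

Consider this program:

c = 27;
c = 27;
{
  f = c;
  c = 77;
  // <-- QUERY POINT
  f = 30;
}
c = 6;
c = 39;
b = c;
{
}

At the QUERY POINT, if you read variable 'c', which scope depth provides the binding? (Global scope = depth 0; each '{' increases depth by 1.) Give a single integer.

Answer: 1

Derivation:
Step 1: declare c=27 at depth 0
Step 2: declare c=27 at depth 0
Step 3: enter scope (depth=1)
Step 4: declare f=(read c)=27 at depth 1
Step 5: declare c=77 at depth 1
Visible at query point: c=77 f=27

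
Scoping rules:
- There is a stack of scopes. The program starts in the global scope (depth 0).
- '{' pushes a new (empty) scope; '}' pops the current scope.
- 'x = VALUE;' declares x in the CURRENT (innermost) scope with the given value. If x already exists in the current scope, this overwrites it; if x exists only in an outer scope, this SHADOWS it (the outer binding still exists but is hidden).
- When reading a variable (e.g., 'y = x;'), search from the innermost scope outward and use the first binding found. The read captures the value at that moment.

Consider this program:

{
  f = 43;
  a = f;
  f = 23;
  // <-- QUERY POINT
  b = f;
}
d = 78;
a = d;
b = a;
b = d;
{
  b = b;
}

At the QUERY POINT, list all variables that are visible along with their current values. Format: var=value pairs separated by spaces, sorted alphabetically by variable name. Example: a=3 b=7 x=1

Answer: a=43 f=23

Derivation:
Step 1: enter scope (depth=1)
Step 2: declare f=43 at depth 1
Step 3: declare a=(read f)=43 at depth 1
Step 4: declare f=23 at depth 1
Visible at query point: a=43 f=23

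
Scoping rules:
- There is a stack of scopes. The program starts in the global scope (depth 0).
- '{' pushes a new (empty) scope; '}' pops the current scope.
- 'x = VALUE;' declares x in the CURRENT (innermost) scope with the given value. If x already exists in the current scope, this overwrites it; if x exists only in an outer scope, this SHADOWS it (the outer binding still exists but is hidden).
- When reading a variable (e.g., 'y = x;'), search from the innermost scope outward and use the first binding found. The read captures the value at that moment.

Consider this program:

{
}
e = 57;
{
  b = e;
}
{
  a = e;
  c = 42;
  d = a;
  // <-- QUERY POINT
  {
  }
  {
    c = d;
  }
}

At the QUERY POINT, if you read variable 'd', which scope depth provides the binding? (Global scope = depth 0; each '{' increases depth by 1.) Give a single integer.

Step 1: enter scope (depth=1)
Step 2: exit scope (depth=0)
Step 3: declare e=57 at depth 0
Step 4: enter scope (depth=1)
Step 5: declare b=(read e)=57 at depth 1
Step 6: exit scope (depth=0)
Step 7: enter scope (depth=1)
Step 8: declare a=(read e)=57 at depth 1
Step 9: declare c=42 at depth 1
Step 10: declare d=(read a)=57 at depth 1
Visible at query point: a=57 c=42 d=57 e=57

Answer: 1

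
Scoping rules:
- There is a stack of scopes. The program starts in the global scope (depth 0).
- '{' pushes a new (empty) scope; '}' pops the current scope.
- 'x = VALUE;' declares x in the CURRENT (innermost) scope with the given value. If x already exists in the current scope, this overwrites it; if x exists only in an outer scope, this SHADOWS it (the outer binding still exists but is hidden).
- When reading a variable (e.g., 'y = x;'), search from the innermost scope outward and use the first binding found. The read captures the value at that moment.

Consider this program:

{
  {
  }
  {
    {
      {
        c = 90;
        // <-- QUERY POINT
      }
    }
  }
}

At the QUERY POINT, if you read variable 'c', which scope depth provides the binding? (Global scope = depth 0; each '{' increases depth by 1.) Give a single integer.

Step 1: enter scope (depth=1)
Step 2: enter scope (depth=2)
Step 3: exit scope (depth=1)
Step 4: enter scope (depth=2)
Step 5: enter scope (depth=3)
Step 6: enter scope (depth=4)
Step 7: declare c=90 at depth 4
Visible at query point: c=90

Answer: 4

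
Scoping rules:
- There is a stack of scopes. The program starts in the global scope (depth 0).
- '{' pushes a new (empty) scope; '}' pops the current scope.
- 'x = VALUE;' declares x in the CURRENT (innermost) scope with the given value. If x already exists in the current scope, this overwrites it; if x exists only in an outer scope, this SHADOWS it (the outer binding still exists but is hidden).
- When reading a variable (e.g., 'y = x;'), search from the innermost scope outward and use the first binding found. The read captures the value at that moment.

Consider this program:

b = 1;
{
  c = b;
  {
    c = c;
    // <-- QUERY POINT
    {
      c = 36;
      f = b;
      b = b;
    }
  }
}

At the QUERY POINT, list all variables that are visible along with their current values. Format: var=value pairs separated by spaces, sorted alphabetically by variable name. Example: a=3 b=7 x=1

Answer: b=1 c=1

Derivation:
Step 1: declare b=1 at depth 0
Step 2: enter scope (depth=1)
Step 3: declare c=(read b)=1 at depth 1
Step 4: enter scope (depth=2)
Step 5: declare c=(read c)=1 at depth 2
Visible at query point: b=1 c=1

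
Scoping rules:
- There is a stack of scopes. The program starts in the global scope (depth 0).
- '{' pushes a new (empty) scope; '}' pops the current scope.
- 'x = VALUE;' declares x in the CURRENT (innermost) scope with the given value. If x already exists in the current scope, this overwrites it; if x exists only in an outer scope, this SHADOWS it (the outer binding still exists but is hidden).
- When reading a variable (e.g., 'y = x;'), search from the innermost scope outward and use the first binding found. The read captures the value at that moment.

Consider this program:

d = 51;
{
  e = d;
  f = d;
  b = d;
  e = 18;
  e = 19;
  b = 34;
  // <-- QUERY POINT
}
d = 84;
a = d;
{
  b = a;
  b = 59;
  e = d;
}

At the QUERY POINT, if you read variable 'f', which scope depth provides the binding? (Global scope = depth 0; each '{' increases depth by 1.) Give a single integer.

Step 1: declare d=51 at depth 0
Step 2: enter scope (depth=1)
Step 3: declare e=(read d)=51 at depth 1
Step 4: declare f=(read d)=51 at depth 1
Step 5: declare b=(read d)=51 at depth 1
Step 6: declare e=18 at depth 1
Step 7: declare e=19 at depth 1
Step 8: declare b=34 at depth 1
Visible at query point: b=34 d=51 e=19 f=51

Answer: 1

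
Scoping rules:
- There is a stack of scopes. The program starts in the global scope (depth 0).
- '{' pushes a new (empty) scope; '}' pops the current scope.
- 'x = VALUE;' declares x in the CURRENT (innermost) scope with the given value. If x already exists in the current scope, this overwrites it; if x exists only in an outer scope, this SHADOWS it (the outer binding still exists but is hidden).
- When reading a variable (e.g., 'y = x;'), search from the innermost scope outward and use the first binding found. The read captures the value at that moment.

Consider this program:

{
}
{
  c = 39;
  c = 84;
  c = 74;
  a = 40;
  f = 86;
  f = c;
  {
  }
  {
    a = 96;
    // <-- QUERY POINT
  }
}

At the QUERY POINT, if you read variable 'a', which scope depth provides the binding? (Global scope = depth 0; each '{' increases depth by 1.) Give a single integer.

Step 1: enter scope (depth=1)
Step 2: exit scope (depth=0)
Step 3: enter scope (depth=1)
Step 4: declare c=39 at depth 1
Step 5: declare c=84 at depth 1
Step 6: declare c=74 at depth 1
Step 7: declare a=40 at depth 1
Step 8: declare f=86 at depth 1
Step 9: declare f=(read c)=74 at depth 1
Step 10: enter scope (depth=2)
Step 11: exit scope (depth=1)
Step 12: enter scope (depth=2)
Step 13: declare a=96 at depth 2
Visible at query point: a=96 c=74 f=74

Answer: 2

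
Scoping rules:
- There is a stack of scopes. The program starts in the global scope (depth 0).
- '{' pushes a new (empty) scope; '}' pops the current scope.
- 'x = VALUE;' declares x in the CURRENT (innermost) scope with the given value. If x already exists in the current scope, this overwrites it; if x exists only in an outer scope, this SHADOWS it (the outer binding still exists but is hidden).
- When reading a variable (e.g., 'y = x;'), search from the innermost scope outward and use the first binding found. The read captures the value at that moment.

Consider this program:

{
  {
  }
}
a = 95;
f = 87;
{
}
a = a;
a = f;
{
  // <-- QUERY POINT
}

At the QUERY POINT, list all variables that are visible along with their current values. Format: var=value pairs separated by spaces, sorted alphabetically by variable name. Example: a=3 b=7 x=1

Answer: a=87 f=87

Derivation:
Step 1: enter scope (depth=1)
Step 2: enter scope (depth=2)
Step 3: exit scope (depth=1)
Step 4: exit scope (depth=0)
Step 5: declare a=95 at depth 0
Step 6: declare f=87 at depth 0
Step 7: enter scope (depth=1)
Step 8: exit scope (depth=0)
Step 9: declare a=(read a)=95 at depth 0
Step 10: declare a=(read f)=87 at depth 0
Step 11: enter scope (depth=1)
Visible at query point: a=87 f=87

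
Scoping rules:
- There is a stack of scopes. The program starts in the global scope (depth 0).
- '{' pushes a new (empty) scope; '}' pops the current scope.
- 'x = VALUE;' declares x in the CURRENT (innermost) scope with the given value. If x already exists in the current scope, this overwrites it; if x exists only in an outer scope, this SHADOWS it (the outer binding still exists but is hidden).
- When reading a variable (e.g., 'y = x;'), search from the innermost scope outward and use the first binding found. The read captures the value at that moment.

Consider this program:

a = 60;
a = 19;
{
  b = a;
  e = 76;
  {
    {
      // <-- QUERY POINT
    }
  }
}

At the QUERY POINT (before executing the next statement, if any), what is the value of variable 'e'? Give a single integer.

Step 1: declare a=60 at depth 0
Step 2: declare a=19 at depth 0
Step 3: enter scope (depth=1)
Step 4: declare b=(read a)=19 at depth 1
Step 5: declare e=76 at depth 1
Step 6: enter scope (depth=2)
Step 7: enter scope (depth=3)
Visible at query point: a=19 b=19 e=76

Answer: 76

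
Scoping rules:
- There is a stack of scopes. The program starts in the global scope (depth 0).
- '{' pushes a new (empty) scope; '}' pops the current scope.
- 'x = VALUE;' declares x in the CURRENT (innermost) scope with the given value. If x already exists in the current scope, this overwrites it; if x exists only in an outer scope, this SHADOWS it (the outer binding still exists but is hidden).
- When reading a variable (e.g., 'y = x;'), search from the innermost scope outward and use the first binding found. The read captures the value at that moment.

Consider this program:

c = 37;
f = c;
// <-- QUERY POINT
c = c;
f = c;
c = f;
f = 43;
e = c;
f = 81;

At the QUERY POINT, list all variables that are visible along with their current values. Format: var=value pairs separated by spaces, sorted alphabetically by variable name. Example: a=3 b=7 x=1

Answer: c=37 f=37

Derivation:
Step 1: declare c=37 at depth 0
Step 2: declare f=(read c)=37 at depth 0
Visible at query point: c=37 f=37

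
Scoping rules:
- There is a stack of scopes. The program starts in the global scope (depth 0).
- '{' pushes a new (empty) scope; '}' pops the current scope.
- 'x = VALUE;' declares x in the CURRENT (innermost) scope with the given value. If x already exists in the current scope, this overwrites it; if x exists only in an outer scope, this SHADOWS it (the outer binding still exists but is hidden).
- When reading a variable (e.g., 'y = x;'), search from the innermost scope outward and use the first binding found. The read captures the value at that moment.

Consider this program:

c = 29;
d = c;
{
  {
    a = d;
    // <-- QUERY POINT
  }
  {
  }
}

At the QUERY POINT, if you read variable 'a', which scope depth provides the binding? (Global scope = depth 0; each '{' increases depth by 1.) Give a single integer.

Answer: 2

Derivation:
Step 1: declare c=29 at depth 0
Step 2: declare d=(read c)=29 at depth 0
Step 3: enter scope (depth=1)
Step 4: enter scope (depth=2)
Step 5: declare a=(read d)=29 at depth 2
Visible at query point: a=29 c=29 d=29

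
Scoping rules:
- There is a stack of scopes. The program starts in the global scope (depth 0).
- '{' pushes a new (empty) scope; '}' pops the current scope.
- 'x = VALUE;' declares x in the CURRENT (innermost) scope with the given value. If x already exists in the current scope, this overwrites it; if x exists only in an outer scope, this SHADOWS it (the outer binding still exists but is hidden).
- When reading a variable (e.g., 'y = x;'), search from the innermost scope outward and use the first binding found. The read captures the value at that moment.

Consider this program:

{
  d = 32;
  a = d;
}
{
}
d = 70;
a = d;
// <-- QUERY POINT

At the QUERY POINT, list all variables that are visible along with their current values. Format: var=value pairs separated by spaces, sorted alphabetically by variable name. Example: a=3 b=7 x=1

Answer: a=70 d=70

Derivation:
Step 1: enter scope (depth=1)
Step 2: declare d=32 at depth 1
Step 3: declare a=(read d)=32 at depth 1
Step 4: exit scope (depth=0)
Step 5: enter scope (depth=1)
Step 6: exit scope (depth=0)
Step 7: declare d=70 at depth 0
Step 8: declare a=(read d)=70 at depth 0
Visible at query point: a=70 d=70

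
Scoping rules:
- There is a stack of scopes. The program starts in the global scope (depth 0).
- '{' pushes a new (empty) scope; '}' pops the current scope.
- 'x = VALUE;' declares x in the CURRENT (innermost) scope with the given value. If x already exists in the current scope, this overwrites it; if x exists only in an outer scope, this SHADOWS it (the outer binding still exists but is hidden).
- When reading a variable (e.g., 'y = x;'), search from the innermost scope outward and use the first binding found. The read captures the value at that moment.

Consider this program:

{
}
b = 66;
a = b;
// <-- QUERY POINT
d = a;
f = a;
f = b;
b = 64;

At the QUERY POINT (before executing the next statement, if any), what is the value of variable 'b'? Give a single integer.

Answer: 66

Derivation:
Step 1: enter scope (depth=1)
Step 2: exit scope (depth=0)
Step 3: declare b=66 at depth 0
Step 4: declare a=(read b)=66 at depth 0
Visible at query point: a=66 b=66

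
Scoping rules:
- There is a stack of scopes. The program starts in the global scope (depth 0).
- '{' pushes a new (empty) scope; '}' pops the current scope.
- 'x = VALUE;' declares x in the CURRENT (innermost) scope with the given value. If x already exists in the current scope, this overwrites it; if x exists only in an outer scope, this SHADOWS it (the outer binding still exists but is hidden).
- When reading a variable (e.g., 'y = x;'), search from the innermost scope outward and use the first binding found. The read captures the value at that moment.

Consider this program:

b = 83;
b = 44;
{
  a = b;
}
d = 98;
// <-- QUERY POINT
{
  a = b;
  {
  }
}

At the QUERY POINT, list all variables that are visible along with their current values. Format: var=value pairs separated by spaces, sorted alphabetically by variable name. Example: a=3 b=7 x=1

Answer: b=44 d=98

Derivation:
Step 1: declare b=83 at depth 0
Step 2: declare b=44 at depth 0
Step 3: enter scope (depth=1)
Step 4: declare a=(read b)=44 at depth 1
Step 5: exit scope (depth=0)
Step 6: declare d=98 at depth 0
Visible at query point: b=44 d=98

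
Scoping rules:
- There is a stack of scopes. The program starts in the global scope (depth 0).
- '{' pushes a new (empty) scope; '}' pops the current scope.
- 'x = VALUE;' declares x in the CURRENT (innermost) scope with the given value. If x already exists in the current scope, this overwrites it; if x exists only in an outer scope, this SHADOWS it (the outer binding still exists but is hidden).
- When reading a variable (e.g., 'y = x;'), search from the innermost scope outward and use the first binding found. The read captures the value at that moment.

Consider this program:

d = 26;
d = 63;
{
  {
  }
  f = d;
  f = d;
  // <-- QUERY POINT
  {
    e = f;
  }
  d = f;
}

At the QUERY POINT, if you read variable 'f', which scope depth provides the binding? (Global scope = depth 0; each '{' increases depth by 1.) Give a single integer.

Step 1: declare d=26 at depth 0
Step 2: declare d=63 at depth 0
Step 3: enter scope (depth=1)
Step 4: enter scope (depth=2)
Step 5: exit scope (depth=1)
Step 6: declare f=(read d)=63 at depth 1
Step 7: declare f=(read d)=63 at depth 1
Visible at query point: d=63 f=63

Answer: 1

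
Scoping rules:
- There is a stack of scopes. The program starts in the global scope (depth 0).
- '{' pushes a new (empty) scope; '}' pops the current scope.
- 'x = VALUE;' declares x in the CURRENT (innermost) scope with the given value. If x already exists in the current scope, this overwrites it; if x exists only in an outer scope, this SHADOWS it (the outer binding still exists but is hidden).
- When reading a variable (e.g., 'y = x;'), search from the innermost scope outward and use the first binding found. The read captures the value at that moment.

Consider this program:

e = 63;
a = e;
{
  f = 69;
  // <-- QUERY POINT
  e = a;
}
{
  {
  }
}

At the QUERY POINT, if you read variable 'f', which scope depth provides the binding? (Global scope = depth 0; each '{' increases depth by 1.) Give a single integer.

Step 1: declare e=63 at depth 0
Step 2: declare a=(read e)=63 at depth 0
Step 3: enter scope (depth=1)
Step 4: declare f=69 at depth 1
Visible at query point: a=63 e=63 f=69

Answer: 1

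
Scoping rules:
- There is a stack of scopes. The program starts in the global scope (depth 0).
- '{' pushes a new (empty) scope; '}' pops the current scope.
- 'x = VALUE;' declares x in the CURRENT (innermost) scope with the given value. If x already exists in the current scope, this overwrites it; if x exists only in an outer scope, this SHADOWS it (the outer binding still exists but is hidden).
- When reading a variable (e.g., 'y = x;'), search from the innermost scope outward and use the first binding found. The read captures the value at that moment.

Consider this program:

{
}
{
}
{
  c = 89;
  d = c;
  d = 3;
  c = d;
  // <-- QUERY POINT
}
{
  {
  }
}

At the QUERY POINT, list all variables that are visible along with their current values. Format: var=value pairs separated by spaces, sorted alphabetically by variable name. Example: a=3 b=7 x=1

Answer: c=3 d=3

Derivation:
Step 1: enter scope (depth=1)
Step 2: exit scope (depth=0)
Step 3: enter scope (depth=1)
Step 4: exit scope (depth=0)
Step 5: enter scope (depth=1)
Step 6: declare c=89 at depth 1
Step 7: declare d=(read c)=89 at depth 1
Step 8: declare d=3 at depth 1
Step 9: declare c=(read d)=3 at depth 1
Visible at query point: c=3 d=3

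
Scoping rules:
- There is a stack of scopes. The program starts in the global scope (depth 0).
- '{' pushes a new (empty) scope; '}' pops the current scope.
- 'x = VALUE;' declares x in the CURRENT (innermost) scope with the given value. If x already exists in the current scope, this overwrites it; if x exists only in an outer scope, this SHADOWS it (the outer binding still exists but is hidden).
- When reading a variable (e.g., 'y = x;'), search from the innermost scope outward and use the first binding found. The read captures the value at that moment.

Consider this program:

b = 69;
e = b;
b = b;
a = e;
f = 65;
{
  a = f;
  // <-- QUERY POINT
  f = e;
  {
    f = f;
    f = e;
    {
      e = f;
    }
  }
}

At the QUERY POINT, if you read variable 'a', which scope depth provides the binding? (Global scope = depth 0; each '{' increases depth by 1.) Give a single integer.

Answer: 1

Derivation:
Step 1: declare b=69 at depth 0
Step 2: declare e=(read b)=69 at depth 0
Step 3: declare b=(read b)=69 at depth 0
Step 4: declare a=(read e)=69 at depth 0
Step 5: declare f=65 at depth 0
Step 6: enter scope (depth=1)
Step 7: declare a=(read f)=65 at depth 1
Visible at query point: a=65 b=69 e=69 f=65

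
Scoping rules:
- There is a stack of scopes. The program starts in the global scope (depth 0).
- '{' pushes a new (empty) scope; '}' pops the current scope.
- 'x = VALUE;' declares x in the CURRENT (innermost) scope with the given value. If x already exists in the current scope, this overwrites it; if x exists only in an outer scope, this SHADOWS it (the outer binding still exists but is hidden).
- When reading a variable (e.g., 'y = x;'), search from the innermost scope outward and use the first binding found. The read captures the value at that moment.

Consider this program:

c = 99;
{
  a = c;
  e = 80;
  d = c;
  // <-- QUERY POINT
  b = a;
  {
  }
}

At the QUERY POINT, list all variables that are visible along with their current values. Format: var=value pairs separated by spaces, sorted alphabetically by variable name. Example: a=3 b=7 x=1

Step 1: declare c=99 at depth 0
Step 2: enter scope (depth=1)
Step 3: declare a=(read c)=99 at depth 1
Step 4: declare e=80 at depth 1
Step 5: declare d=(read c)=99 at depth 1
Visible at query point: a=99 c=99 d=99 e=80

Answer: a=99 c=99 d=99 e=80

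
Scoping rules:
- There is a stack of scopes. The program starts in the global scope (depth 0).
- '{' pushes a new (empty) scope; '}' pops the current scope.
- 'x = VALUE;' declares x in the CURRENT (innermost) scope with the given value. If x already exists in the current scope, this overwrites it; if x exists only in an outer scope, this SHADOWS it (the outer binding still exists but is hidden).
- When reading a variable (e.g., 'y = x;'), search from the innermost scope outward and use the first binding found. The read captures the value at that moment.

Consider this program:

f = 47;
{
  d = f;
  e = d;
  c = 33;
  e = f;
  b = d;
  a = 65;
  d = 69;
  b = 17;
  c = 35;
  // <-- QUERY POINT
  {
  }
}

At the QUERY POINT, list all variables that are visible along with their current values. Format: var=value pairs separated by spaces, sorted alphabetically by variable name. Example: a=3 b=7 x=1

Step 1: declare f=47 at depth 0
Step 2: enter scope (depth=1)
Step 3: declare d=(read f)=47 at depth 1
Step 4: declare e=(read d)=47 at depth 1
Step 5: declare c=33 at depth 1
Step 6: declare e=(read f)=47 at depth 1
Step 7: declare b=(read d)=47 at depth 1
Step 8: declare a=65 at depth 1
Step 9: declare d=69 at depth 1
Step 10: declare b=17 at depth 1
Step 11: declare c=35 at depth 1
Visible at query point: a=65 b=17 c=35 d=69 e=47 f=47

Answer: a=65 b=17 c=35 d=69 e=47 f=47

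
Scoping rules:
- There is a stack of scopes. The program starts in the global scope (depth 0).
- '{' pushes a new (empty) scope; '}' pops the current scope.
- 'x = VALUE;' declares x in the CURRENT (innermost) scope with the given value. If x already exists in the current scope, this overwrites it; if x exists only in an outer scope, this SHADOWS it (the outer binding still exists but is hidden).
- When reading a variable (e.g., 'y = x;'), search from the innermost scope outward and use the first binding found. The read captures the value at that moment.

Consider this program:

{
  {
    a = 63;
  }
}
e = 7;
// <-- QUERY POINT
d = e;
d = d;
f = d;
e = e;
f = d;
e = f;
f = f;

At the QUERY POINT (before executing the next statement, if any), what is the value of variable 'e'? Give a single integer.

Step 1: enter scope (depth=1)
Step 2: enter scope (depth=2)
Step 3: declare a=63 at depth 2
Step 4: exit scope (depth=1)
Step 5: exit scope (depth=0)
Step 6: declare e=7 at depth 0
Visible at query point: e=7

Answer: 7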